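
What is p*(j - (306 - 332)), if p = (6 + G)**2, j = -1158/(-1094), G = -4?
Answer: 59204/547 ≈ 108.23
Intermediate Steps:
j = 579/547 (j = -1158*(-1/1094) = 579/547 ≈ 1.0585)
p = 4 (p = (6 - 4)**2 = 2**2 = 4)
p*(j - (306 - 332)) = 4*(579/547 - (306 - 332)) = 4*(579/547 - 1*(-26)) = 4*(579/547 + 26) = 4*(14801/547) = 59204/547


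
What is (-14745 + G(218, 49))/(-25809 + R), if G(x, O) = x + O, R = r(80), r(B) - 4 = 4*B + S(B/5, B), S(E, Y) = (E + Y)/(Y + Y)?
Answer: 12065/21237 ≈ 0.56811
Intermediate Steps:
S(E, Y) = (E + Y)/(2*Y) (S(E, Y) = (E + Y)/((2*Y)) = (E + Y)*(1/(2*Y)) = (E + Y)/(2*Y))
r(B) = 23/5 + 4*B (r(B) = 4 + (4*B + (B/5 + B)/(2*B)) = 4 + (4*B + (6*B/5)/(2*B)) = 4 + (4*B + ⅗) = 4 + (⅗ + 4*B) = 23/5 + 4*B)
R = 1623/5 (R = 23/5 + 4*80 = 23/5 + 320 = 1623/5 ≈ 324.60)
G(x, O) = O + x
(-14745 + G(218, 49))/(-25809 + R) = (-14745 + (49 + 218))/(-25809 + 1623/5) = (-14745 + 267)/(-127422/5) = -14478*(-5/127422) = 12065/21237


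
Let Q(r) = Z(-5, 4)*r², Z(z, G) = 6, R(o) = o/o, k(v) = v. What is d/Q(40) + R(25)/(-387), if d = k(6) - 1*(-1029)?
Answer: 26063/247680 ≈ 0.10523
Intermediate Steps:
R(o) = 1
d = 1035 (d = 6 - 1*(-1029) = 6 + 1029 = 1035)
Q(r) = 6*r²
d/Q(40) + R(25)/(-387) = 1035/((6*40²)) + 1/(-387) = 1035/((6*1600)) + 1*(-1/387) = 1035/9600 - 1/387 = 1035*(1/9600) - 1/387 = 69/640 - 1/387 = 26063/247680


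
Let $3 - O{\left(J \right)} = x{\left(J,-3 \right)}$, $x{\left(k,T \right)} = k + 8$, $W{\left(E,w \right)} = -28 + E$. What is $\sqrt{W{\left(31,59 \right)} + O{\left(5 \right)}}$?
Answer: $i \sqrt{7} \approx 2.6458 i$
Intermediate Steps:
$x{\left(k,T \right)} = 8 + k$
$O{\left(J \right)} = -5 - J$ ($O{\left(J \right)} = 3 - \left(8 + J\right) = -5 - J$)
$\sqrt{W{\left(31,59 \right)} + O{\left(5 \right)}} = \sqrt{\left(-28 + 31\right) - 10} = \sqrt{3 - 10} = \sqrt{-7} = i \sqrt{7}$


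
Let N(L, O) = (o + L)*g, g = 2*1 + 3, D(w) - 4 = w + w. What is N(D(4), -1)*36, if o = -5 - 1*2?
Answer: 900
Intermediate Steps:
D(w) = 4 + 2*w (D(w) = 4 + (w + w) = 4 + 2*w)
g = 5 (g = 2 + 3 = 5)
o = -7 (o = -5 - 2 = -7)
N(L, O) = -35 + 5*L (N(L, O) = (-7 + L)*5 = -35 + 5*L)
N(D(4), -1)*36 = (-35 + 5*(4 + 2*4))*36 = (-35 + 5*(4 + 8))*36 = (-35 + 5*12)*36 = (-35 + 60)*36 = 25*36 = 900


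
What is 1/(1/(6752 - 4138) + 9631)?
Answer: 2614/25175435 ≈ 0.00010383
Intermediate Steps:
1/(1/(6752 - 4138) + 9631) = 1/(1/2614 + 9631) = 1/(25175435/2614) = 2614/25175435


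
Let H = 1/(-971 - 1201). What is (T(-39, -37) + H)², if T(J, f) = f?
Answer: 6458533225/4717584 ≈ 1369.0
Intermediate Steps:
H = -1/2172 (H = 1/(-2172) = -1/2172 ≈ -0.00046040)
(T(-39, -37) + H)² = (-37 - 1/2172)² = (-80365/2172)² = 6458533225/4717584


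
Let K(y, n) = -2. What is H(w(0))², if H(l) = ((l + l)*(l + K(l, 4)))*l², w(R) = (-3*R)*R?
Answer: 0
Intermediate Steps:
w(R) = -3*R²
H(l) = 2*l³*(-2 + l) (H(l) = ((l + l)*(l - 2))*l² = ((2*l)*(-2 + l))*l² = (2*l*(-2 + l))*l² = 2*l³*(-2 + l))
H(w(0))² = (2*(-3*0²)³*(-2 - 3*0²))² = (2*(-3*0)³*(-2 - 3*0))² = (2*0³*(-2 + 0))² = (2*0*(-2))² = 0² = 0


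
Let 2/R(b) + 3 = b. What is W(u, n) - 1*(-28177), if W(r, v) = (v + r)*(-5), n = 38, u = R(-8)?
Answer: 307867/11 ≈ 27988.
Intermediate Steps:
R(b) = 2/(-3 + b)
u = -2/11 (u = 2/(-3 - 8) = 2/(-11) = 2*(-1/11) = -2/11 ≈ -0.18182)
W(r, v) = -5*r - 5*v (W(r, v) = (r + v)*(-5) = -5*r - 5*v)
W(u, n) - 1*(-28177) = (-5*(-2/11) - 5*38) - 1*(-28177) = (10/11 - 190) + 28177 = -2080/11 + 28177 = 307867/11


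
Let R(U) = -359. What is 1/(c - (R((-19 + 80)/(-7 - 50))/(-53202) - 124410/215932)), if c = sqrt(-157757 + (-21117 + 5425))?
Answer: 1174172209045427082/357670045878420231671677 - 2062101120779179089*I*sqrt(173449)/357670045878420231671677 ≈ 3.2828e-6 - 0.0024011*I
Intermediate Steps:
c = I*sqrt(173449) (c = sqrt(-157757 - 15692) = sqrt(-173449) = I*sqrt(173449) ≈ 416.47*I)
1/(c - (R((-19 + 80)/(-7 - 50))/(-53202) - 124410/215932)) = 1/(I*sqrt(173449) - (-359/(-53202) - 124410/215932)) = 1/(I*sqrt(173449) - (-359*(-1/53202) - 124410*1/215932)) = 1/(I*sqrt(173449) - (359/53202 - 62205/107966)) = 1/(I*sqrt(173449) - 1*(-817667654/1436001783)) = 1/(I*sqrt(173449) + 817667654/1436001783) = 1/(817667654/1436001783 + I*sqrt(173449))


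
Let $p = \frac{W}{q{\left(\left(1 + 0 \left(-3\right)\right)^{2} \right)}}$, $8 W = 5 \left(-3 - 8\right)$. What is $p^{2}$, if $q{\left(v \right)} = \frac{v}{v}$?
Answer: $\frac{3025}{64} \approx 47.266$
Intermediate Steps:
$q{\left(v \right)} = 1$
$W = - \frac{55}{8}$ ($W = \frac{5 \left(-3 - 8\right)}{8} = \frac{5 \left(-11\right)}{8} = \frac{1}{8} \left(-55\right) = - \frac{55}{8} \approx -6.875$)
$p = - \frac{55}{8}$ ($p = - \frac{55}{8 \cdot 1} = \left(- \frac{55}{8}\right) 1 = - \frac{55}{8} \approx -6.875$)
$p^{2} = \left(- \frac{55}{8}\right)^{2} = \frac{3025}{64}$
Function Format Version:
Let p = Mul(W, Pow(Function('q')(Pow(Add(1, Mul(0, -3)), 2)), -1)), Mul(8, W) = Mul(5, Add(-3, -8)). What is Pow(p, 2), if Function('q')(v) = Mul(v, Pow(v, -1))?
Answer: Rational(3025, 64) ≈ 47.266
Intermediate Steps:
Function('q')(v) = 1
W = Rational(-55, 8) (W = Mul(Rational(1, 8), Mul(5, Add(-3, -8))) = Mul(Rational(1, 8), Mul(5, -11)) = Mul(Rational(1, 8), -55) = Rational(-55, 8) ≈ -6.8750)
p = Rational(-55, 8) (p = Mul(Rational(-55, 8), Pow(1, -1)) = Mul(Rational(-55, 8), 1) = Rational(-55, 8) ≈ -6.8750)
Pow(p, 2) = Pow(Rational(-55, 8), 2) = Rational(3025, 64)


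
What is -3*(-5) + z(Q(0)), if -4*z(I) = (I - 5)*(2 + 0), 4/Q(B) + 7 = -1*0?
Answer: 249/14 ≈ 17.786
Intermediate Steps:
Q(B) = -4/7 (Q(B) = 4/(-7 - 1*0) = 4/(-7 + 0) = 4/(-7) = 4*(-⅐) = -4/7)
z(I) = 5/2 - I/2 (z(I) = -(I - 5)*(2 + 0)/4 = -(-5 + I)*2/4 = -(-10 + 2*I)/4 = 5/2 - I/2)
-3*(-5) + z(Q(0)) = -3*(-5) + (5/2 - ½*(-4/7)) = 15 + (5/2 + 2/7) = 15 + 39/14 = 249/14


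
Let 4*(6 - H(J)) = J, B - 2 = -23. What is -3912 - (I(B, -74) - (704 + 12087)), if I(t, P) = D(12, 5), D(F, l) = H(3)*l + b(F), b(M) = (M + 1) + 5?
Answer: 35339/4 ≈ 8834.8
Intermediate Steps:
B = -21 (B = 2 - 23 = -21)
H(J) = 6 - J/4
b(M) = 6 + M (b(M) = (1 + M) + 5 = 6 + M)
D(F, l) = 6 + F + 21*l/4 (D(F, l) = (6 - ¼*3)*l + (6 + F) = (6 - ¾)*l + (6 + F) = 21*l/4 + (6 + F) = 6 + F + 21*l/4)
I(t, P) = 177/4 (I(t, P) = 6 + 12 + (21/4)*5 = 6 + 12 + 105/4 = 177/4)
-3912 - (I(B, -74) - (704 + 12087)) = -3912 - (177/4 - (704 + 12087)) = -3912 - (177/4 - 1*12791) = -3912 - (177/4 - 12791) = -3912 - 1*(-50987/4) = -3912 + 50987/4 = 35339/4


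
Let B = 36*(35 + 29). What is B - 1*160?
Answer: 2144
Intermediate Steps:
B = 2304 (B = 36*64 = 2304)
B - 1*160 = 2304 - 1*160 = 2304 - 160 = 2144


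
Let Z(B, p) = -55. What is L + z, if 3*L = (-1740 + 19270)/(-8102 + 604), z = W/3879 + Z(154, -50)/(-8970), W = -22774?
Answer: -2512216297/378101646 ≈ -6.6443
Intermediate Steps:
z = -13604629/2319642 (z = -22774/3879 - 55/(-8970) = -22774*1/3879 - 55*(-1/8970) = -22774/3879 + 11/1794 = -13604629/2319642 ≈ -5.8650)
L = -8765/11247 (L = ((-1740 + 19270)/(-8102 + 604))/3 = (17530/(-7498))/3 = (17530*(-1/7498))/3 = (⅓)*(-8765/3749) = -8765/11247 ≈ -0.77932)
L + z = -8765/11247 - 13604629/2319642 = -2512216297/378101646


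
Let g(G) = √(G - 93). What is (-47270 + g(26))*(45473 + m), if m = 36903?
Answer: -3893913520 + 82376*I*√67 ≈ -3.8939e+9 + 6.7428e+5*I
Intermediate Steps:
g(G) = √(-93 + G)
(-47270 + g(26))*(45473 + m) = (-47270 + √(-93 + 26))*(45473 + 36903) = (-47270 + √(-67))*82376 = (-47270 + I*√67)*82376 = -3893913520 + 82376*I*√67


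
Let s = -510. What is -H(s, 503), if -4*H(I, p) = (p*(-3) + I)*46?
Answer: -46437/2 ≈ -23219.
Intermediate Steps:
H(I, p) = -23*I/2 + 69*p/2 (H(I, p) = -(p*(-3) + I)*46/4 = -(-3*p + I)*46/4 = -(I - 3*p)*46/4 = -(-138*p + 46*I)/4 = -23*I/2 + 69*p/2)
-H(s, 503) = -(-23/2*(-510) + (69/2)*503) = -(5865 + 34707/2) = -1*46437/2 = -46437/2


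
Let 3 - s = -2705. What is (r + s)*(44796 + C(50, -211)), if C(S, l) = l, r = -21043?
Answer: -817465975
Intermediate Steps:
s = 2708 (s = 3 - 1*(-2705) = 3 + 2705 = 2708)
(r + s)*(44796 + C(50, -211)) = (-21043 + 2708)*(44796 - 211) = -18335*44585 = -817465975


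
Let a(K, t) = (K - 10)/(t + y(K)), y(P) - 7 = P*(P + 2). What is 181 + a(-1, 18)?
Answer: 4333/24 ≈ 180.54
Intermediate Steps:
y(P) = 7 + P*(2 + P) (y(P) = 7 + P*(P + 2) = 7 + P*(2 + P))
a(K, t) = (-10 + K)/(7 + t + K**2 + 2*K) (a(K, t) = (K - 10)/(t + (7 + K**2 + 2*K)) = (-10 + K)/(7 + t + K**2 + 2*K))
181 + a(-1, 18) = 181 + (-10 - 1)/(7 + 18 + (-1)**2 + 2*(-1)) = 181 - 11/(7 + 18 + 1 - 2) = 181 - 11/24 = 4333/24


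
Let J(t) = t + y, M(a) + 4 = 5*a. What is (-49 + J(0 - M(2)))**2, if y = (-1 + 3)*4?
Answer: 2209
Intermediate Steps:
M(a) = -4 + 5*a
y = 8 (y = 2*4 = 8)
J(t) = 8 + t (J(t) = t + 8 = 8 + t)
(-49 + J(0 - M(2)))**2 = (-49 + (8 + (0 - (-4 + 5*2))))**2 = (-49 + (8 + (0 - (-4 + 10))))**2 = (-49 + (8 + (0 - 1*6)))**2 = (-49 + (8 + (0 - 6)))**2 = (-49 + (8 - 6))**2 = (-49 + 2)**2 = (-47)**2 = 2209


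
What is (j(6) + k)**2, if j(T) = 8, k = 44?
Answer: 2704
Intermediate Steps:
(j(6) + k)**2 = (8 + 44)**2 = 52**2 = 2704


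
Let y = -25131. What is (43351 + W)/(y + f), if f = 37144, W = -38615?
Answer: 4736/12013 ≈ 0.39424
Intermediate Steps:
(43351 + W)/(y + f) = (43351 - 38615)/(-25131 + 37144) = 4736/12013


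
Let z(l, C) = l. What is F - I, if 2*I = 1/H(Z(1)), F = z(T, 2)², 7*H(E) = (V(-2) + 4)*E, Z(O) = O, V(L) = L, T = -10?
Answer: 393/4 ≈ 98.250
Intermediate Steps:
H(E) = 2*E/7 (H(E) = ((-2 + 4)*E)/7 = (2*E)/7 = 2*E/7)
F = 100 (F = (-10)² = 100)
I = 7/4 (I = 1/(2*(((2/7)*1))) = 1/(2*(2/7)) = (½)*(7/2) = 7/4 ≈ 1.7500)
F - I = 100 - 1*7/4 = 100 - 7/4 = 393/4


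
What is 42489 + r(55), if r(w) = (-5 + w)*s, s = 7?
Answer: 42839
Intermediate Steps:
r(w) = -35 + 7*w (r(w) = (-5 + w)*7 = -35 + 7*w)
42489 + r(55) = 42489 + (-35 + 7*55) = 42489 + (-35 + 385) = 42489 + 350 = 42839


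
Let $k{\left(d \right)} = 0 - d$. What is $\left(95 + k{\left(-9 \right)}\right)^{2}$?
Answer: $10816$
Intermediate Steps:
$k{\left(d \right)} = - d$
$\left(95 + k{\left(-9 \right)}\right)^{2} = \left(95 - -9\right)^{2} = \left(95 + 9\right)^{2} = 104^{2} = 10816$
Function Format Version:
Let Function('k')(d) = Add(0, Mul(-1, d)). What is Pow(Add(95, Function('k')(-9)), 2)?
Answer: 10816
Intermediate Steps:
Function('k')(d) = Mul(-1, d)
Pow(Add(95, Function('k')(-9)), 2) = Pow(Add(95, Mul(-1, -9)), 2) = Pow(Add(95, 9), 2) = Pow(104, 2) = 10816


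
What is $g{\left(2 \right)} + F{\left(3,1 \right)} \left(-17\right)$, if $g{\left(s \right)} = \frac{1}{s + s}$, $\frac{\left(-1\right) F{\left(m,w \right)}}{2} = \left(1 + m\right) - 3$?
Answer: $\frac{137}{4} \approx 34.25$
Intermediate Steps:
$F{\left(m,w \right)} = 4 - 2 m$ ($F{\left(m,w \right)} = - 2 \left(\left(1 + m\right) - 3\right) = - 2 \left(-2 + m\right) = 4 - 2 m$)
$g{\left(s \right)} = \frac{1}{2 s}$
$g{\left(2 \right)} + F{\left(3,1 \right)} \left(-17\right) = \frac{1}{2 \cdot 2} + \left(4 - 6\right) \left(-17\right) = \frac{1}{2} \cdot \frac{1}{2} + \left(4 - 6\right) \left(-17\right) = \frac{1}{4} - -34 = \frac{1}{4} + 34 = \frac{137}{4}$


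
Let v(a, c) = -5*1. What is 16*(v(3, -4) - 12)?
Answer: -272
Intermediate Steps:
v(a, c) = -5
16*(v(3, -4) - 12) = 16*(-5 - 12) = 16*(-17) = -272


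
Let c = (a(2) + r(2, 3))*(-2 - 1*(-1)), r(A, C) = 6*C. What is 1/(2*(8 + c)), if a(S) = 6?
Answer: -1/32 ≈ -0.031250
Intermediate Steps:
c = -24 (c = (6 + 6*3)*(-2 - 1*(-1)) = (6 + 18)*(-2 + 1) = 24*(-1) = -24)
1/(2*(8 + c)) = 1/(2*(8 - 24)) = 1/(2*(-16)) = 1/(-32) = -1/32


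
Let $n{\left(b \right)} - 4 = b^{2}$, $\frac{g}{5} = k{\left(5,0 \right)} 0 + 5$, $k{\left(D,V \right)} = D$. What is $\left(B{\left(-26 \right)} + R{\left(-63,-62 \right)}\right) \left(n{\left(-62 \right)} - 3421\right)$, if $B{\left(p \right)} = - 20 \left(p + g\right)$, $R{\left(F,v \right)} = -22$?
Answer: $-854$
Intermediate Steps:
$g = 25$ ($g = 5 \left(5 \cdot 0 + 5\right) = 5 \left(0 + 5\right) = 5 \cdot 5 = 25$)
$n{\left(b \right)} = 4 + b^{2}$
$B{\left(p \right)} = -500 - 20 p$ ($B{\left(p \right)} = - 20 \left(p + 25\right) = - 20 \left(25 + p\right) = -500 - 20 p$)
$\left(B{\left(-26 \right)} + R{\left(-63,-62 \right)}\right) \left(n{\left(-62 \right)} - 3421\right) = \left(\left(-500 - -520\right) - 22\right) \left(\left(4 + \left(-62\right)^{2}\right) - 3421\right) = \left(\left(-500 + 520\right) - 22\right) \left(\left(4 + 3844\right) - 3421\right) = \left(20 - 22\right) \left(3848 - 3421\right) = \left(-2\right) 427 = -854$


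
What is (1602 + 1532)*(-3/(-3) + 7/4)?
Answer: 17237/2 ≈ 8618.5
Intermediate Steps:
(1602 + 1532)*(-3/(-3) + 7/4) = 3134*(-3*(-⅓) + 7*(¼)) = 3134*(1 + 7/4) = 3134*(11/4) = 17237/2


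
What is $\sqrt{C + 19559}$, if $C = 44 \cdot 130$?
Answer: $\sqrt{25279} \approx 158.99$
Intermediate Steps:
$C = 5720$
$\sqrt{C + 19559} = \sqrt{5720 + 19559} = \sqrt{25279}$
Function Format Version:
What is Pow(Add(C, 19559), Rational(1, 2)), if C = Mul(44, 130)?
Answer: Pow(25279, Rational(1, 2)) ≈ 158.99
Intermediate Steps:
C = 5720
Pow(Add(C, 19559), Rational(1, 2)) = Pow(Add(5720, 19559), Rational(1, 2)) = Pow(25279, Rational(1, 2))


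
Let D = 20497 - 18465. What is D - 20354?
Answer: -18322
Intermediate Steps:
D = 2032
D - 20354 = 2032 - 20354 = -18322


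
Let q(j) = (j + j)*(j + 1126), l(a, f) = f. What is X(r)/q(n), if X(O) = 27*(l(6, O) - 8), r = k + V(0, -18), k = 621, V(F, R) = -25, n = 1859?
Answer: 2646/1849705 ≈ 0.0014305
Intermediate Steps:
q(j) = 2*j*(1126 + j) (q(j) = (2*j)*(1126 + j) = 2*j*(1126 + j))
r = 596 (r = 621 - 25 = 596)
X(O) = -216 + 27*O (X(O) = 27*(O - 8) = 27*(-8 + O) = -216 + 27*O)
X(r)/q(n) = (-216 + 27*596)/((2*1859*(1126 + 1859))) = (-216 + 16092)/((2*1859*2985)) = 15876/11098230 = 15876*(1/11098230) = 2646/1849705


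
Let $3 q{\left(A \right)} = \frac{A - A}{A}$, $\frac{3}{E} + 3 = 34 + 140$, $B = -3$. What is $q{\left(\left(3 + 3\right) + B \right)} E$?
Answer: $0$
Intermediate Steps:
$E = \frac{1}{57}$ ($E = \frac{3}{-3 + \left(34 + 140\right)} = \frac{3}{-3 + 174} = \frac{3}{171} = 3 \cdot \frac{1}{171} = \frac{1}{57} \approx 0.017544$)
$q{\left(A \right)} = 0$ ($q{\left(A \right)} = \frac{\left(A - A\right) \frac{1}{A}}{3} = \frac{0 \frac{1}{A}}{3} = \frac{1}{3} \cdot 0 = 0$)
$q{\left(\left(3 + 3\right) + B \right)} E = 0 \cdot \frac{1}{57} = 0$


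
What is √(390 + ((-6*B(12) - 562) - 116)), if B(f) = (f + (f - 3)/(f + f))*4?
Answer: 3*I*√65 ≈ 24.187*I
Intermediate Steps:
B(f) = 4*f + 2*(-3 + f)/f (B(f) = (f + (-3 + f)/((2*f)))*4 = (f + (-3 + f)*(1/(2*f)))*4 = (f + (-3 + f)/(2*f))*4 = 4*f + 2*(-3 + f)/f)
√(390 + ((-6*B(12) - 562) - 116)) = √(390 + ((-6*(2 - 6/12 + 4*12) - 562) - 116)) = √(390 + ((-6*(2 - 6*1/12 + 48) - 562) - 116)) = √(390 + ((-6*(2 - ½ + 48) - 562) - 116)) = √(390 + ((-6*99/2 - 562) - 116)) = √(390 + ((-297 - 562) - 116)) = √(390 + (-859 - 116)) = √(390 - 975) = √(-585) = 3*I*√65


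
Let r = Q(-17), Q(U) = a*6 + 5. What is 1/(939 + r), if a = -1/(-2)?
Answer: 1/947 ≈ 0.0010560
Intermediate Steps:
a = ½ (a = -1*(-½) = ½ ≈ 0.50000)
Q(U) = 8 (Q(U) = (½)*6 + 5 = 3 + 5 = 8)
r = 8
1/(939 + r) = 1/(939 + 8) = 1/947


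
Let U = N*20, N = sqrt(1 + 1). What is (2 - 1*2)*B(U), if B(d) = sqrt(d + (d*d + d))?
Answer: 0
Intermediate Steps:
N = sqrt(2) ≈ 1.4142
U = 20*sqrt(2) (U = sqrt(2)*20 = 20*sqrt(2) ≈ 28.284)
B(d) = sqrt(d**2 + 2*d) (B(d) = sqrt(d + (d**2 + d)) = sqrt(d + (d + d**2)) = sqrt(d**2 + 2*d))
(2 - 1*2)*B(U) = (2 - 1*2)*sqrt((20*sqrt(2))*(2 + 20*sqrt(2))) = (2 - 2)*sqrt(20*sqrt(2)*(2 + 20*sqrt(2))) = 0*(2*2**(1/4)*sqrt(5)*sqrt(2 + 20*sqrt(2))) = 0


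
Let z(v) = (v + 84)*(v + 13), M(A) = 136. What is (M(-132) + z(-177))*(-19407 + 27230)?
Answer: 120380324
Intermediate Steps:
z(v) = (13 + v)*(84 + v) (z(v) = (84 + v)*(13 + v) = (13 + v)*(84 + v))
(M(-132) + z(-177))*(-19407 + 27230) = (136 + (1092 + (-177)² + 97*(-177)))*(-19407 + 27230) = (136 + (1092 + 31329 - 17169))*7823 = (136 + 15252)*7823 = 15388*7823 = 120380324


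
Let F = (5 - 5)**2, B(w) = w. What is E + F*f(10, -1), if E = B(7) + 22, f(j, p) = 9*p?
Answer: 29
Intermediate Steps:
E = 29 (E = 7 + 22 = 29)
F = 0 (F = 0**2 = 0)
E + F*f(10, -1) = 29 + 0*(9*(-1)) = 29 + 0*(-9) = 29 + 0 = 29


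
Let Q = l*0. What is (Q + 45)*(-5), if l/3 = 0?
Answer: -225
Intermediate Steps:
l = 0 (l = 3*0 = 0)
Q = 0 (Q = 0*0 = 0)
(Q + 45)*(-5) = (0 + 45)*(-5) = 45*(-5) = -225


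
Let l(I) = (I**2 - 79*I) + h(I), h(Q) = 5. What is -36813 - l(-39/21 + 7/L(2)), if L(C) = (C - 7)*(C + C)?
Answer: -725145821/19600 ≈ -36997.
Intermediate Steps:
L(C) = 2*C*(-7 + C) (L(C) = (-7 + C)*(2*C) = 2*C*(-7 + C))
l(I) = 5 + I**2 - 79*I (l(I) = (I**2 - 79*I) + 5 = 5 + I**2 - 79*I)
-36813 - l(-39/21 + 7/L(2)) = -36813 - (5 + (-39/21 + 7/((2*2*(-7 + 2))))**2 - 79*(-39/21 + 7/((2*2*(-7 + 2))))) = -36813 - (5 + (-39*1/21 + 7/((2*2*(-5))))**2 - 79*(-39*1/21 + 7/((2*2*(-5))))) = -36813 - (5 + (-13/7 + 7/(-20))**2 - 79*(-13/7 + 7/(-20))) = -36813 - (5 + (-13/7 + 7*(-1/20))**2 - 79*(-13/7 + 7*(-1/20))) = -36813 - (5 + (-13/7 - 7/20)**2 - 79*(-13/7 - 7/20)) = -36813 - (5 + (-309/140)**2 - 79*(-309/140)) = -36813 - (5 + 95481/19600 + 24411/140) = -36813 - 1*3611021/19600 = -36813 - 3611021/19600 = -725145821/19600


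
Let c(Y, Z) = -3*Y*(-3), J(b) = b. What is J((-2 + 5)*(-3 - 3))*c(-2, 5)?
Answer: 324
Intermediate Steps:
c(Y, Z) = 9*Y
J((-2 + 5)*(-3 - 3))*c(-2, 5) = ((-2 + 5)*(-3 - 3))*(9*(-2)) = (3*(-6))*(-18) = -18*(-18) = 324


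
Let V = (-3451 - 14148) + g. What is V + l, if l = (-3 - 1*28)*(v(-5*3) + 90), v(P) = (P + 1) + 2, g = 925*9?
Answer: -11692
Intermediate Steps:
g = 8325
v(P) = 3 + P (v(P) = (1 + P) + 2 = 3 + P)
V = -9274 (V = (-3451 - 14148) + 8325 = -17599 + 8325 = -9274)
l = -2418 (l = (-3 - 1*28)*((3 - 5*3) + 90) = (-3 - 28)*((3 - 15) + 90) = -31*(-12 + 90) = -31*78 = -2418)
V + l = -9274 - 2418 = -11692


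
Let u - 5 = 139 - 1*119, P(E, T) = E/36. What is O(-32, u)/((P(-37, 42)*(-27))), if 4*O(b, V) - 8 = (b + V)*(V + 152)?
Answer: -1231/111 ≈ -11.090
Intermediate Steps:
P(E, T) = E/36 (P(E, T) = E*(1/36) = E/36)
u = 25 (u = 5 + (139 - 1*119) = 5 + (139 - 119) = 5 + 20 = 25)
O(b, V) = 2 + (152 + V)*(V + b)/4 (O(b, V) = 2 + ((b + V)*(V + 152))/4 = 2 + ((V + b)*(152 + V))/4 = 2 + ((152 + V)*(V + b))/4 = 2 + (152 + V)*(V + b)/4)
O(-32, u)/((P(-37, 42)*(-27))) = (2 + 38*25 + 38*(-32) + (¼)*25² + (¼)*25*(-32))/((((1/36)*(-37))*(-27))) = (2 + 950 - 1216 + (¼)*625 - 200)/((-37/36*(-27))) = (2 + 950 - 1216 + 625/4 - 200)/(111/4) = -1231/4*4/111 = -1231/111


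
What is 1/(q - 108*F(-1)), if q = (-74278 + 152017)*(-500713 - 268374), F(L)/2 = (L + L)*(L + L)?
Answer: -1/59788055157 ≈ -1.6726e-11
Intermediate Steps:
F(L) = 8*L**2 (F(L) = 2*((L + L)*(L + L)) = 2*((2*L)*(2*L)) = 2*(4*L**2) = 8*L**2)
q = -59788054293 (q = 77739*(-769087) = -59788054293)
1/(q - 108*F(-1)) = 1/(-59788054293 - 864*(-1)**2) = 1/(-59788054293 - 864) = 1/(-59788055157) = -1/59788055157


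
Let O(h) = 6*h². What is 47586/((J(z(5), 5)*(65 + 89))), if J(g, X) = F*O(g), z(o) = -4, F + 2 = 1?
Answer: -103/32 ≈ -3.2188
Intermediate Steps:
F = -1 (F = -2 + 1 = -1)
J(g, X) = -6*g²
47586/((J(z(5), 5)*(65 + 89))) = 47586/(((-6*(-4)²)*(65 + 89))) = 47586/((-6*16*154)) = 47586/((-96*154)) = 47586/(-14784) = 47586*(-1/14784) = -103/32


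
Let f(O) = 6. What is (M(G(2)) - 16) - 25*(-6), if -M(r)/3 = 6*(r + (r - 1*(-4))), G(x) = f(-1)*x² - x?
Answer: -730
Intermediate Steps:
G(x) = -x + 6*x² (G(x) = 6*x² - x = -x + 6*x²)
M(r) = -72 - 36*r (M(r) = -18*(r + (r - 1*(-4))) = -18*(r + (r + 4)) = -18*(r + (4 + r)) = -18*(4 + 2*r) = -3*(24 + 12*r) = -72 - 36*r)
(M(G(2)) - 16) - 25*(-6) = ((-72 - 72*(-1 + 6*2)) - 16) - 25*(-6) = ((-72 - 72*(-1 + 12)) - 16) + 150 = ((-72 - 72*11) - 16) + 150 = ((-72 - 36*22) - 16) + 150 = ((-72 - 792) - 16) + 150 = (-864 - 16) + 150 = -880 + 150 = -730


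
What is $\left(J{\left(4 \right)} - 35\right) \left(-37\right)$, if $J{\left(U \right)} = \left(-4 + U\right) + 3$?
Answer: $1184$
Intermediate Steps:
$J{\left(U \right)} = -1 + U$
$\left(J{\left(4 \right)} - 35\right) \left(-37\right) = \left(\left(-1 + 4\right) - 35\right) \left(-37\right) = \left(3 - 35\right) \left(-37\right) = \left(-32\right) \left(-37\right) = 1184$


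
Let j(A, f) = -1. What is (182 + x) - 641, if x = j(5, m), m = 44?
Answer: -460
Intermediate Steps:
x = -1
(182 + x) - 641 = (182 - 1) - 641 = 181 - 641 = -460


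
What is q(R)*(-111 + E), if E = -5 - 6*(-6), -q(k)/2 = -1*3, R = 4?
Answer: -480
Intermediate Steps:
q(k) = 6 (q(k) = -(-2)*3 = -2*(-3) = 6)
E = 31 (E = -5 + 36 = 31)
q(R)*(-111 + E) = 6*(-111 + 31) = 6*(-80) = -480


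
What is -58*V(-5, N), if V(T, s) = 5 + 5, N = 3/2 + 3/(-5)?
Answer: -580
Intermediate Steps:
N = 9/10 (N = 3*(½) + 3*(-⅕) = 3/2 - ⅗ = 9/10 ≈ 0.90000)
V(T, s) = 10
-58*V(-5, N) = -58*10 = -580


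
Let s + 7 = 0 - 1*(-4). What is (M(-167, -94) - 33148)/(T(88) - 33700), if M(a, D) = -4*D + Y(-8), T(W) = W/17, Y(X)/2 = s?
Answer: 278613/286406 ≈ 0.97279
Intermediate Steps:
s = -3 (s = -7 + (0 - 1*(-4)) = -7 + (0 + 4) = -7 + 4 = -3)
Y(X) = -6 (Y(X) = 2*(-3) = -6)
T(W) = W/17 (T(W) = W*(1/17) = W/17)
M(a, D) = -6 - 4*D (M(a, D) = -4*D - 6 = -6 - 4*D)
(M(-167, -94) - 33148)/(T(88) - 33700) = ((-6 - 4*(-94)) - 33148)/((1/17)*88 - 33700) = ((-6 + 376) - 33148)/(88/17 - 33700) = (370 - 33148)/(-572812/17) = -32778*(-17/572812) = 278613/286406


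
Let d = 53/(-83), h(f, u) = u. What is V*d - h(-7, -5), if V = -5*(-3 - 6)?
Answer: -1970/83 ≈ -23.735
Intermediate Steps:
V = 45 (V = -5*(-9) = 45)
d = -53/83 (d = 53*(-1/83) = -53/83 ≈ -0.63855)
V*d - h(-7, -5) = 45*(-53/83) - 1*(-5) = -2385/83 + 5 = -1970/83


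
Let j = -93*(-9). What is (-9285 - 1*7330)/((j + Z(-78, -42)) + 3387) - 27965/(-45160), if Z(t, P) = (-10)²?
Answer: -31470637/9763592 ≈ -3.2233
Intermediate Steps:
j = 837
Z(t, P) = 100
(-9285 - 1*7330)/((j + Z(-78, -42)) + 3387) - 27965/(-45160) = (-9285 - 1*7330)/((837 + 100) + 3387) - 27965/(-45160) = (-9285 - 7330)/(937 + 3387) - 27965*(-1/45160) = -16615/4324 + 5593/9032 = -31470637/9763592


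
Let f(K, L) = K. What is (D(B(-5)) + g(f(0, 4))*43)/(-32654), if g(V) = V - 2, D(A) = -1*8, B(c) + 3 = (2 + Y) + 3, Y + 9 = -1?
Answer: 47/16327 ≈ 0.0028787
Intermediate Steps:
Y = -10 (Y = -9 - 1 = -10)
B(c) = -8 (B(c) = -3 + ((2 - 10) + 3) = -3 + (-8 + 3) = -3 - 5 = -8)
D(A) = -8
g(V) = -2 + V
(D(B(-5)) + g(f(0, 4))*43)/(-32654) = (-8 + (-2 + 0)*43)/(-32654) = (-8 - 2*43)*(-1/32654) = (-8 - 86)*(-1/32654) = -94*(-1/32654) = 47/16327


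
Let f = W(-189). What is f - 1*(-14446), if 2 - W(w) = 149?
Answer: 14299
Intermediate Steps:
W(w) = -147 (W(w) = 2 - 1*149 = 2 - 149 = -147)
f = -147
f - 1*(-14446) = -147 - 1*(-14446) = -147 + 14446 = 14299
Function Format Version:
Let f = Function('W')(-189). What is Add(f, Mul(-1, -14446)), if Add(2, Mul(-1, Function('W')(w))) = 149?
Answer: 14299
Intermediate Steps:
Function('W')(w) = -147 (Function('W')(w) = Add(2, Mul(-1, 149)) = Add(2, -149) = -147)
f = -147
Add(f, Mul(-1, -14446)) = Add(-147, Mul(-1, -14446)) = Add(-147, 14446) = 14299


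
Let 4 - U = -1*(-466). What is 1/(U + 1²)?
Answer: -1/461 ≈ -0.0021692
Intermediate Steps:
U = -462 (U = 4 - (-1)*(-466) = 4 - 1*466 = 4 - 466 = -462)
1/(U + 1²) = 1/(-462 + 1²) = 1/(-462 + 1) = 1/(-461) = -1/461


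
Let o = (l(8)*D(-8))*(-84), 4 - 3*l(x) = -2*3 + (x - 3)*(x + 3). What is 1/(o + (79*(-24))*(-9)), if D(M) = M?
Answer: 1/6984 ≈ 0.00014318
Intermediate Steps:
l(x) = 10/3 - (-3 + x)*(3 + x)/3 (l(x) = 4/3 - (-2*3 + (x - 3)*(x + 3))/3 = 4/3 - (-6 + (-3 + x)*(3 + x))/3 = 4/3 + (2 - (-3 + x)*(3 + x)/3) = 10/3 - (-3 + x)*(3 + x)/3)
o = -10080 (o = ((19/3 - ⅓*8²)*(-8))*(-84) = ((19/3 - ⅓*64)*(-8))*(-84) = ((19/3 - 64/3)*(-8))*(-84) = -15*(-8)*(-84) = 120*(-84) = -10080)
1/(o + (79*(-24))*(-9)) = 1/(-10080 + (79*(-24))*(-9)) = 1/(-10080 - 1896*(-9)) = 1/(-10080 + 17064) = 1/6984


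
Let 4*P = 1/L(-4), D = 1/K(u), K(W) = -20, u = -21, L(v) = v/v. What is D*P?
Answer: -1/80 ≈ -0.012500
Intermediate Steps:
L(v) = 1
D = -1/20 (D = 1/(-20) = -1/20 ≈ -0.050000)
P = 1/4 (P = (1/4)/1 = (1/4)*1 = 1/4 ≈ 0.25000)
D*P = -1/20*1/4 = -1/80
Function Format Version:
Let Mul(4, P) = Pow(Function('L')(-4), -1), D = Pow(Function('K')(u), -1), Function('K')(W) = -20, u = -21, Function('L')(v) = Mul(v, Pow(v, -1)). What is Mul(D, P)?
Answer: Rational(-1, 80) ≈ -0.012500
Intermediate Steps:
Function('L')(v) = 1
D = Rational(-1, 20) (D = Pow(-20, -1) = Rational(-1, 20) ≈ -0.050000)
P = Rational(1, 4) (P = Mul(Rational(1, 4), Pow(1, -1)) = Mul(Rational(1, 4), 1) = Rational(1, 4) ≈ 0.25000)
Mul(D, P) = Mul(Rational(-1, 20), Rational(1, 4)) = Rational(-1, 80)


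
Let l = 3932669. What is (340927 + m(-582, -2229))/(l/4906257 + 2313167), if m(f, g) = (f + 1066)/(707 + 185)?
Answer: 186503612875197/1265413022622562 ≈ 0.14739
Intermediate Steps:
m(f, g) = 533/446 + f/892 (m(f, g) = (1066 + f)/892 = (1066 + f)*(1/892) = 533/446 + f/892)
(340927 + m(-582, -2229))/(l/4906257 + 2313167) = (340927 + (533/446 + (1/892)*(-582)))/(3932669/4906257 + 2313167) = (340927 + (533/446 - 291/446))/(3932669*(1/4906257) + 2313167) = (340927 + 121/223)/(3932669/4906257 + 2313167) = 76026842/(223*(11348995718588/4906257)) = (76026842/223)*(4906257/11348995718588) = 186503612875197/1265413022622562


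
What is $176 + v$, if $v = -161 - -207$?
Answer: $222$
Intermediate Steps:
$v = 46$ ($v = -161 + 207 = 46$)
$176 + v = 176 + 46 = 222$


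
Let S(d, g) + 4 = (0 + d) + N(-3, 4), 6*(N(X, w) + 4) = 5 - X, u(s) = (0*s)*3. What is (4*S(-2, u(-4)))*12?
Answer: -416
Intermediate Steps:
u(s) = 0 (u(s) = 0*3 = 0)
N(X, w) = -19/6 - X/6 (N(X, w) = -4 + (5 - X)/6 = -4 + (⅚ - X/6) = -19/6 - X/6)
S(d, g) = -20/3 + d (S(d, g) = -4 + ((0 + d) + (-19/6 - ⅙*(-3))) = -4 + (d + (-19/6 + ½)) = -4 + (d - 8/3) = -4 + (-8/3 + d) = -20/3 + d)
(4*S(-2, u(-4)))*12 = (4*(-20/3 - 2))*12 = (4*(-26/3))*12 = -104/3*12 = -416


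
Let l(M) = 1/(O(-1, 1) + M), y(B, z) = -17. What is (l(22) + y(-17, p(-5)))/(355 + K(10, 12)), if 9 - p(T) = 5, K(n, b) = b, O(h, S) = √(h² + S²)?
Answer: -4086/88447 - √2/176894 ≈ -0.046205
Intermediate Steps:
O(h, S) = √(S² + h²)
p(T) = 4 (p(T) = 9 - 1*5 = 9 - 5 = 4)
l(M) = 1/(M + √2) (l(M) = 1/(√(1² + (-1)²) + M) = 1/(√(1 + 1) + M) = 1/(√2 + M) = 1/(M + √2))
(l(22) + y(-17, p(-5)))/(355 + K(10, 12)) = (1/(22 + √2) - 17)/(355 + 12) = (-17 + 1/(22 + √2))/367 = (-17 + 1/(22 + √2))*(1/367) = -17/367 + 1/(367*(22 + √2))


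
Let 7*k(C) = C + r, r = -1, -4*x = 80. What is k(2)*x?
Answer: -20/7 ≈ -2.8571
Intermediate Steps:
x = -20 (x = -¼*80 = -20)
k(C) = -⅐ + C/7 (k(C) = (C - 1)/7 = (-1 + C)/7 = -⅐ + C/7)
k(2)*x = (-⅐ + (⅐)*2)*(-20) = (-⅐ + 2/7)*(-20) = (⅐)*(-20) = -20/7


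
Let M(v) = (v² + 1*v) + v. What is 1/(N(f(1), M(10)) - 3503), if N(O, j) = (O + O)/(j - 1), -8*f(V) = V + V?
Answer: -238/833715 ≈ -0.00028547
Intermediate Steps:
M(v) = v² + 2*v (M(v) = (v² + v) + v = (v + v²) + v = v² + 2*v)
f(V) = -V/4 (f(V) = -(V + V)/8 = -V/4)
N(O, j) = 2*O/(-1 + j) (N(O, j) = (2*O)/(-1 + j) = 2*O/(-1 + j))
1/(N(f(1), M(10)) - 3503) = 1/(2*(-¼*1)/(-1 + 10*(2 + 10)) - 3503) = 1/(2*(-¼)/(-1 + 10*12) - 3503) = 1/(2*(-¼)/(-1 + 120) - 3503) = 1/(2*(-¼)/119 - 3503) = 1/(2*(-¼)*(1/119) - 3503) = 1/(-1/238 - 3503) = 1/(-833715/238) = -238/833715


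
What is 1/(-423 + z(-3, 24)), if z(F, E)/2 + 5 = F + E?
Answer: -1/391 ≈ -0.0025575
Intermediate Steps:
z(F, E) = -10 + 2*E + 2*F (z(F, E) = -10 + 2*(F + E) = -10 + 2*(E + F) = -10 + (2*E + 2*F) = -10 + 2*E + 2*F)
1/(-423 + z(-3, 24)) = 1/(-423 + (-10 + 2*24 + 2*(-3))) = 1/(-423 + (-10 + 48 - 6)) = 1/(-423 + 32) = 1/(-391) = -1/391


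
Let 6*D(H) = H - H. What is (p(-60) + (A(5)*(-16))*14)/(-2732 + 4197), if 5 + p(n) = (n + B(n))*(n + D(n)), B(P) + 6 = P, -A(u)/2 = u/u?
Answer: 8003/1465 ≈ 5.4628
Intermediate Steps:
D(H) = 0 (D(H) = (H - H)/6 = (⅙)*0 = 0)
A(u) = -2 (A(u) = -2*u/u = -2*1 = -2)
B(P) = -6 + P
p(n) = -5 + n*(-6 + 2*n) (p(n) = -5 + (n + (-6 + n))*(n + 0) = -5 + (-6 + 2*n)*n = -5 + n*(-6 + 2*n))
(p(-60) + (A(5)*(-16))*14)/(-2732 + 4197) = ((-5 + (-60)² - 60*(-6 - 60)) - 2*(-16)*14)/(-2732 + 4197) = ((-5 + 3600 - 60*(-66)) + 32*14)/1465 = ((-5 + 3600 + 3960) + 448)*(1/1465) = (7555 + 448)*(1/1465) = 8003*(1/1465) = 8003/1465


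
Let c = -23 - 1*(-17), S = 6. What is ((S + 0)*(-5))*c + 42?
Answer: 222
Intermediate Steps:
c = -6 (c = -23 + 17 = -6)
((S + 0)*(-5))*c + 42 = ((6 + 0)*(-5))*(-6) + 42 = (6*(-5))*(-6) + 42 = -30*(-6) + 42 = 180 + 42 = 222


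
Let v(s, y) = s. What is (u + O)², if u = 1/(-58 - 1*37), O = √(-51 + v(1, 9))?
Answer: (1 - 475*I*√2)²/9025 ≈ -50.0 - 0.14886*I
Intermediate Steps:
O = 5*I*√2 (O = √(-51 + 1) = √(-50) = 5*I*√2 ≈ 7.0711*I)
u = -1/95 (u = 1/(-58 - 37) = 1/(-95) = -1/95 ≈ -0.010526)
(u + O)² = (-1/95 + 5*I*√2)²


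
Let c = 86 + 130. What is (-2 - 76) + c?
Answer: 138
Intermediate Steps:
c = 216
(-2 - 76) + c = (-2 - 76) + 216 = -78 + 216 = 138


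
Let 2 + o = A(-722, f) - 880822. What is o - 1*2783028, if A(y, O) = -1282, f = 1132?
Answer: -3665134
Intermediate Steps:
o = -882106 (o = -2 + (-1282 - 880822) = -2 - 882104 = -882106)
o - 1*2783028 = -882106 - 1*2783028 = -882106 - 2783028 = -3665134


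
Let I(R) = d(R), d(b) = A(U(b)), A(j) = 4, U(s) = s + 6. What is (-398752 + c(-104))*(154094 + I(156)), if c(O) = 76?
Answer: -61435174248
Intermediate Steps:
U(s) = 6 + s
d(b) = 4
I(R) = 4
(-398752 + c(-104))*(154094 + I(156)) = (-398752 + 76)*(154094 + 4) = -398676*154098 = -61435174248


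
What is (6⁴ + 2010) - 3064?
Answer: 242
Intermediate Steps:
(6⁴ + 2010) - 3064 = (1296 + 2010) - 3064 = 3306 - 3064 = 242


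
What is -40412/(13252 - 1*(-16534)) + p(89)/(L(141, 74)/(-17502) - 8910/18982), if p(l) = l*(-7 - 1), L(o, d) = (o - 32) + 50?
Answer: 586603202685546/394567591249 ≈ 1486.7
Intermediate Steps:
L(o, d) = 18 + o (L(o, d) = (-32 + o) + 50 = 18 + o)
p(l) = -8*l (p(l) = l*(-8) = -8*l)
-40412/(13252 - 1*(-16534)) + p(89)/(L(141, 74)/(-17502) - 8910/18982) = -40412/(13252 - 1*(-16534)) + (-8*89)/((18 + 141)/(-17502) - 8910/18982) = -40412/(13252 + 16534) - 712/(159*(-1/17502) - 8910*1/18982) = -40412/29786 - 712/(-53/5834 - 4455/9491) = -40412*1/29786 - 712/(-26493493/55370494) = -20206/14893 - 712*(-55370494/26493493) = -20206/14893 + 39423791728/26493493 = 586603202685546/394567591249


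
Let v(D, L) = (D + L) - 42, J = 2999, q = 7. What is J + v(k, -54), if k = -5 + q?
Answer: 2905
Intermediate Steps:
k = 2 (k = -5 + 7 = 2)
v(D, L) = -42 + D + L
J + v(k, -54) = 2999 + (-42 + 2 - 54) = 2999 - 94 = 2905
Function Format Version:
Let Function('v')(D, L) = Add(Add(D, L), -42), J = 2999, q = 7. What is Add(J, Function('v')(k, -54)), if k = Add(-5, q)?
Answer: 2905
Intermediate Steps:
k = 2 (k = Add(-5, 7) = 2)
Function('v')(D, L) = Add(-42, D, L)
Add(J, Function('v')(k, -54)) = Add(2999, Add(-42, 2, -54)) = Add(2999, -94) = 2905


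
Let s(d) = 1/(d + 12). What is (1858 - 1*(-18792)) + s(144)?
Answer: 3221401/156 ≈ 20650.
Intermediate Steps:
s(d) = 1/(12 + d)
(1858 - 1*(-18792)) + s(144) = (1858 - 1*(-18792)) + 1/(12 + 144) = (1858 + 18792) + 1/156 = 20650 + 1/156 = 3221401/156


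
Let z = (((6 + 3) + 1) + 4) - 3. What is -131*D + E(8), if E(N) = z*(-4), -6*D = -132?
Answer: -2926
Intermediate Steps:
D = 22 (D = -1/6*(-132) = 22)
z = 11 (z = ((9 + 1) + 4) - 3 = (10 + 4) - 3 = 14 - 3 = 11)
E(N) = -44 (E(N) = 11*(-4) = -44)
-131*D + E(8) = -131*22 - 44 = -2882 - 44 = -2926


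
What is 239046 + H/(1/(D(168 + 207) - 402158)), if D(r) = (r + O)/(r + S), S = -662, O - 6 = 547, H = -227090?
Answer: 26210858628862/287 ≈ 9.1327e+10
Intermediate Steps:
O = 553 (O = 6 + 547 = 553)
D(r) = (553 + r)/(-662 + r) (D(r) = (r + 553)/(r - 662) = (553 + r)/(-662 + r))
239046 + H/(1/(D(168 + 207) - 402158)) = 239046 - (-91326060220 + 227090*(553 + (168 + 207))/(-662 + (168 + 207))) = 239046 - (-91326060220 + 227090*(553 + 375)/(-662 + 375)) = 239046 - 227090/(1/(928/(-287) - 402158)) = 239046 - 227090/(1/(-1/287*928 - 402158)) = 239046 - 227090/(1/(-928/287 - 402158)) = 239046 - 227090/(1/(-115420274/287)) = 239046 - 227090/(-287/115420274) = 239046 - 227090*(-115420274/287) = 239046 + 26210790022660/287 = 26210858628862/287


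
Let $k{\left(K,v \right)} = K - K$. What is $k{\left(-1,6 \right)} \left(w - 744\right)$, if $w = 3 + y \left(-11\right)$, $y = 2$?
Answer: $0$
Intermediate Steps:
$w = -19$ ($w = 3 + 2 \left(-11\right) = 3 - 22 = -19$)
$k{\left(K,v \right)} = 0$
$k{\left(-1,6 \right)} \left(w - 744\right) = 0 \left(-19 - 744\right) = 0 \left(-763\right) = 0$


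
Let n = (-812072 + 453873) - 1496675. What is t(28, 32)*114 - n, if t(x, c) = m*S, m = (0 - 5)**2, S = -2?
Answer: 1849174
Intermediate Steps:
m = 25 (m = (-5)**2 = 25)
n = -1854874 (n = -358199 - 1496675 = -1854874)
t(x, c) = -50 (t(x, c) = 25*(-2) = -50)
t(28, 32)*114 - n = -50*114 - 1*(-1854874) = -5700 + 1854874 = 1849174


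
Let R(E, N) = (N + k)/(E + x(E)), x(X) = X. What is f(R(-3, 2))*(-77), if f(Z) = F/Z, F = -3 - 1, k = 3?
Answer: -1848/5 ≈ -369.60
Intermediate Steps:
F = -4
R(E, N) = (3 + N)/(2*E) (R(E, N) = (N + 3)/(E + E) = (3 + N)/((2*E)) = (3 + N)*(1/(2*E)) = (3 + N)/(2*E))
f(Z) = -4/Z
f(R(-3, 2))*(-77) = -4*(-6/(3 + 2))*(-77) = -4/((½)*(-⅓)*5)*(-77) = -4/(-⅚)*(-77) = -4*(-6/5)*(-77) = (24/5)*(-77) = -1848/5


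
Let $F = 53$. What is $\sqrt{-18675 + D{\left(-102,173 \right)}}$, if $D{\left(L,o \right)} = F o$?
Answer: $7 i \sqrt{194} \approx 97.499 i$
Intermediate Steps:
$D{\left(L,o \right)} = 53 o$
$\sqrt{-18675 + D{\left(-102,173 \right)}} = \sqrt{-18675 + 53 \cdot 173} = \sqrt{-18675 + 9169} = \sqrt{-9506} = 7 i \sqrt{194}$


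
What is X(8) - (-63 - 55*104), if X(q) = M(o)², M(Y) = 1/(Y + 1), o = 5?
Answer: 208189/36 ≈ 5783.0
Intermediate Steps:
M(Y) = 1/(1 + Y)
X(q) = 1/36 (X(q) = (1/(1 + 5))² = (1/6)² = (⅙)² = 1/36)
X(8) - (-63 - 55*104) = 1/36 - (-63 - 55*104) = 1/36 - (-63 - 5720) = 1/36 - 1*(-5783) = 1/36 + 5783 = 208189/36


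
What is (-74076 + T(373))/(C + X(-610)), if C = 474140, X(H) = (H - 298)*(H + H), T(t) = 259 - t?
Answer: -2473/52730 ≈ -0.046899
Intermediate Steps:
X(H) = 2*H*(-298 + H) (X(H) = (-298 + H)*(2*H) = 2*H*(-298 + H))
(-74076 + T(373))/(C + X(-610)) = (-74076 + (259 - 1*373))/(474140 + 2*(-610)*(-298 - 610)) = (-74076 + (259 - 373))/(474140 + 2*(-610)*(-908)) = (-74076 - 114)/(474140 + 1107760) = -74190/1581900 = -74190*1/1581900 = -2473/52730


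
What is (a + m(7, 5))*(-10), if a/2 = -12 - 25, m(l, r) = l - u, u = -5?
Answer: 620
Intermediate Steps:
m(l, r) = 5 + l (m(l, r) = l - 1*(-5) = l + 5 = 5 + l)
a = -74 (a = 2*(-12 - 25) = 2*(-37) = -74)
(a + m(7, 5))*(-10) = (-74 + (5 + 7))*(-10) = (-74 + 12)*(-10) = -62*(-10) = 620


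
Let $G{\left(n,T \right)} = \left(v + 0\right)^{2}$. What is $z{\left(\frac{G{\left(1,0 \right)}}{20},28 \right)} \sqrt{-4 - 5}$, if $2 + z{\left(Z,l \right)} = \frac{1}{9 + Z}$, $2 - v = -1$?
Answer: $- \frac{358 i}{63} \approx - 5.6825 i$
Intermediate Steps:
$v = 3$ ($v = 2 - -1 = 2 + 1 = 3$)
$G{\left(n,T \right)} = 9$ ($G{\left(n,T \right)} = \left(3 + 0\right)^{2} = 3^{2} = 9$)
$z{\left(Z,l \right)} = -2 + \frac{1}{9 + Z}$
$z{\left(\frac{G{\left(1,0 \right)}}{20},28 \right)} \sqrt{-4 - 5} = \frac{-17 - 2 \cdot \frac{9}{20}}{9 + \frac{9}{20}} \sqrt{-4 - 5} = \frac{-17 - 2 \cdot 9 \cdot \frac{1}{20}}{9 + 9 \cdot \frac{1}{20}} \sqrt{-9} = \frac{-17 - \frac{9}{10}}{9 + \frac{9}{20}} \cdot 3 i = \frac{-17 - \frac{9}{10}}{\frac{189}{20}} \cdot 3 i = \frac{20}{189} \left(- \frac{179}{10}\right) 3 i = - \frac{358 \cdot 3 i}{189} = - \frac{358 i}{63}$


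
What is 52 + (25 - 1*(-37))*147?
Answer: 9166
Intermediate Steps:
52 + (25 - 1*(-37))*147 = 52 + (25 + 37)*147 = 52 + 62*147 = 52 + 9114 = 9166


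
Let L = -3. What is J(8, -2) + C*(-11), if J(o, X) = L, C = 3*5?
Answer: -168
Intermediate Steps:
C = 15
J(o, X) = -3
J(8, -2) + C*(-11) = -3 + 15*(-11) = -3 - 165 = -168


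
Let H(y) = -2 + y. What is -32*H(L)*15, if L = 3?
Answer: -480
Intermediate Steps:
-32*H(L)*15 = -32*(-2 + 3)*15 = -32*1*15 = -32*15 = -480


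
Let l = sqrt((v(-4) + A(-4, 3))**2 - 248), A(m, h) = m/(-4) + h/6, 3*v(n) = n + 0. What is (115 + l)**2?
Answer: (690 + I*sqrt(8927))**2/36 ≈ 12977.0 + 3621.8*I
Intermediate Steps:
v(n) = n/3 (v(n) = (n + 0)/3 = n/3)
A(m, h) = -m/4 + h/6 (A(m, h) = m*(-1/4) + h*(1/6) = -m/4 + h/6)
l = I*sqrt(8927)/6 (l = sqrt(((1/3)*(-4) + (-1/4*(-4) + (1/6)*3))**2 - 248) = sqrt((-4/3 + (1 + 1/2))**2 - 248) = sqrt((-4/3 + 3/2)**2 - 248) = sqrt((1/6)**2 - 248) = sqrt(1/36 - 248) = sqrt(-8927/36) = I*sqrt(8927)/6 ≈ 15.747*I)
(115 + l)**2 = (115 + I*sqrt(8927)/6)**2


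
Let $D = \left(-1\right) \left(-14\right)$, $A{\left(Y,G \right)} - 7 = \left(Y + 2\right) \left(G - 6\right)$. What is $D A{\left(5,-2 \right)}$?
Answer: $-686$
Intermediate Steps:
$A{\left(Y,G \right)} = 7 + \left(-6 + G\right) \left(2 + Y\right)$ ($A{\left(Y,G \right)} = 7 + \left(Y + 2\right) \left(G - 6\right) = 7 + \left(2 + Y\right) \left(-6 + G\right) = 7 + \left(-6 + G\right) \left(2 + Y\right)$)
$D = 14$
$D A{\left(5,-2 \right)} = 14 \left(-5 - 30 + 2 \left(-2\right) - 10\right) = 14 \left(-5 - 30 - 4 - 10\right) = 14 \left(-49\right) = -686$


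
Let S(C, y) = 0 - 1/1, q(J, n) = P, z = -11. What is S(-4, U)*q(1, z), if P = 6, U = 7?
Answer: -6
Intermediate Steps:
q(J, n) = 6
S(C, y) = -1 (S(C, y) = 0 - 1*1 = 0 - 1 = -1)
S(-4, U)*q(1, z) = -1*6 = -6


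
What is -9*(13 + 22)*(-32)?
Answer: 10080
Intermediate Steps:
-9*(13 + 22)*(-32) = -9*35*(-32) = -315*(-32) = 10080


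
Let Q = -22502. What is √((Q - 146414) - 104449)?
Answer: I*√273365 ≈ 522.84*I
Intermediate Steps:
√((Q - 146414) - 104449) = √((-22502 - 146414) - 104449) = √(-168916 - 104449) = √(-273365) = I*√273365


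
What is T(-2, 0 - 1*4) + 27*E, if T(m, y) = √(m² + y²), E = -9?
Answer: -243 + 2*√5 ≈ -238.53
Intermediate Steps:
T(-2, 0 - 1*4) + 27*E = √((-2)² + (0 - 1*4)²) + 27*(-9) = √(4 + (0 - 4)²) - 243 = √(4 + (-4)²) - 243 = √(4 + 16) - 243 = √20 - 243 = 2*√5 - 243 = -243 + 2*√5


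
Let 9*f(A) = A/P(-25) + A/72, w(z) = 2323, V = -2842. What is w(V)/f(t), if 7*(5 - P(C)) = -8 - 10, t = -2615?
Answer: -79781112/1456555 ≈ -54.774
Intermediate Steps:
P(C) = 53/7 (P(C) = 5 - (-8 - 10)/7 = 5 - 1/7*(-18) = 5 + 18/7 = 53/7)
f(A) = 557*A/34344 (f(A) = (A/(53/7) + A/72)/9 = (A*(7/53) + A*(1/72))/9 = (7*A/53 + A/72)/9 = (557*A/3816)/9 = 557*A/34344)
w(V)/f(t) = 2323/(((557/34344)*(-2615))) = 2323/(-1456555/34344) = 2323*(-34344/1456555) = -79781112/1456555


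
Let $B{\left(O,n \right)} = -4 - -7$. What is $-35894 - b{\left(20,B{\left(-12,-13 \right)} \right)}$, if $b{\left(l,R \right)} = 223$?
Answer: $-36117$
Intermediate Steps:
$B{\left(O,n \right)} = 3$ ($B{\left(O,n \right)} = -4 + 7 = 3$)
$-35894 - b{\left(20,B{\left(-12,-13 \right)} \right)} = -35894 - 223 = -36117$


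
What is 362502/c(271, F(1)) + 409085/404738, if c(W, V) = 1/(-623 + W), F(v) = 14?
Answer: -51644853326467/404738 ≈ -1.2760e+8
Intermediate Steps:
362502/c(271, F(1)) + 409085/404738 = 362502/(1/(-623 + 271)) + 409085/404738 = 362502/(1/(-352)) + 409085*(1/404738) = 362502/(-1/352) + 409085/404738 = 362502*(-352) + 409085/404738 = -127600704 + 409085/404738 = -51644853326467/404738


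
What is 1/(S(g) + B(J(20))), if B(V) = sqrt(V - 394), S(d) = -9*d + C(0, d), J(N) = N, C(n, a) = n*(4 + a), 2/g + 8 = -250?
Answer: 129/691535 - 1849*I*sqrt(374)/691535 ≈ 0.00018654 - 0.051708*I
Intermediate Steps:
g = -1/129 (g = 2/(-8 - 250) = 2/(-258) = 2*(-1/258) = -1/129 ≈ -0.0077519)
S(d) = -9*d (S(d) = -9*d + 0*(4 + d) = -9*d + 0 = -9*d)
B(V) = sqrt(-394 + V)
1/(S(g) + B(J(20))) = 1/(-9*(-1/129) + sqrt(-394 + 20)) = 1/(3/43 + sqrt(-374)) = 1/(3/43 + I*sqrt(374))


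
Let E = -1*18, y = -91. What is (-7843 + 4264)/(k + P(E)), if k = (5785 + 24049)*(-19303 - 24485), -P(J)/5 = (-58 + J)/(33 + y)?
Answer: 103791/37884764758 ≈ 2.7396e-6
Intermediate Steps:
E = -18
P(J) = -5 + 5*J/58 (P(J) = -5*(-58 + J)/(33 - 91) = -5*(-58 + J)/(-58) = -5*(-58 + J)*(-1)/58 = -5*(1 - J/58) = -5 + 5*J/58)
k = -1306371192 (k = 29834*(-43788) = -1306371192)
(-7843 + 4264)/(k + P(E)) = (-7843 + 4264)/(-1306371192 + (-5 + (5/58)*(-18))) = -3579/(-1306371192 + (-5 - 45/29)) = -3579/(-1306371192 - 190/29) = -3579/(-37884764758/29) = -3579*(-29/37884764758) = 103791/37884764758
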